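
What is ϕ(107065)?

First factor: 107065 = 5 · 7**2 · 19 · 23.
φ(107065) = 107065 · (1 − 1/5) · (1 − 1/7) · (1 − 1/19) · (1 − 1/23)
       = 107065 · 9504/15295 = 66528.

66528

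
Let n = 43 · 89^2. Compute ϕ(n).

328944

φ(340603) = 340603 · (1 − 1/43) · (1 − 1/89)
       = 340603 · 3696/3827 = 328944.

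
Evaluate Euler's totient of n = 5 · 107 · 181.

φ(5) = 5 − 1 = 4.
φ(107) = 107 − 1 = 106.
φ(181) = 181 − 1 = 180.
φ(96835) = 4 × 106 × 180 = 76320.

76320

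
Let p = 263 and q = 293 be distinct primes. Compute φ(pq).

76504

φ(77059) = 77059 · (1 − 1/263) · (1 − 1/293)
       = 77059 · 76504/77059 = 76504.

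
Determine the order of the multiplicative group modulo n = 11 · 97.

φ(1067) = 1067 · (1 − 1/11) · (1 − 1/97)
       = 1067 · 960/1067 = 960.

960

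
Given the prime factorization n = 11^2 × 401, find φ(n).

44000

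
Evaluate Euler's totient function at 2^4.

φ(2^4) = 2^3·(2−1) = 8·1 = 8.

8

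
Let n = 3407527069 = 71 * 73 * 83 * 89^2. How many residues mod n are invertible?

φ(71) = 71 − 1 = 70.
φ(73) = 73 − 1 = 72.
φ(83) = 83 − 1 = 82.
φ(89^2) = 89^2 − 89^1 = 7921 − 89 = 7832.
Since φ is multiplicative, φ(3407527069) = 70 · 72 · 82 · 7832 = 3236808960.

3236808960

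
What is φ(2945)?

2160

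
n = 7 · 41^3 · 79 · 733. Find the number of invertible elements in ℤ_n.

φ(7) = 7 − 1 = 6.
φ(41^3) = 41^2·(41−1) = 1681·40 = 67240.
φ(79) = 79 − 1 = 78.
φ(733) = 733 − 1 = 732.
φ(27937058429) = 6 × 67240 × 78 × 732 = 23034810240.

23034810240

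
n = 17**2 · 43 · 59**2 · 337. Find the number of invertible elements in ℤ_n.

13135223808

φ(17^2) = 17^1·(17−1) = 17·16 = 272.
φ(43) = 43 − 1 = 42.
φ(59^2) = 59^2 − 59^1 = 3481 − 59 = 3422.
φ(337) = 337 − 1 = 336.
Since φ is multiplicative, φ(14578076419) = 272 · 42 · 3422 · 336 = 13135223808.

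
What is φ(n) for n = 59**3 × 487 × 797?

φ(79715599681) = 79715599681 · (1 − 1/59) · (1 − 1/487) · (1 − 1/797)
       = 79715599681 · 22437648/22900201 = 78105452688.

78105452688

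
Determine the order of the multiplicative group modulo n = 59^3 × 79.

15748044

φ(59^3) = 59^3 − 59^2 = 205379 − 3481 = 201898.
φ(79) = 79 − 1 = 78.
Since φ is multiplicative, φ(16224941) = 201898 · 78 = 15748044.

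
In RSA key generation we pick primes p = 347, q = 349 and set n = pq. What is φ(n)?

For distinct primes, φ(pq) = (p−1)(q−1) = 346 × 348 = 120408.

120408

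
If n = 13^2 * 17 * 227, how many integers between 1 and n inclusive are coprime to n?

φ(652171) = 652171 · (1 − 1/13) · (1 − 1/17) · (1 − 1/227)
       = 652171 · 43392/50167 = 564096.

564096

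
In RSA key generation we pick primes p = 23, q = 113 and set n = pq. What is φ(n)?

2464

φ(n) = (p − 1)(q − 1) = (23−1)(113−1) = 22·112 = 2464.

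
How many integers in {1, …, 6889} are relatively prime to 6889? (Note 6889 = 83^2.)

6806

φ(6889) = 6889 · (1 − 1/83)
       = 6889 · 82/83 = 6806.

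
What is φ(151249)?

Prime factorization: 151249 = 7 × 17 × 31 × 41.
φ(151249) = 151249 · (1 − 1/7) · (1 − 1/17) · (1 − 1/31) · (1 − 1/41)
       = 151249 · 115200/151249 = 115200.

115200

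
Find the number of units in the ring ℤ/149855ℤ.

149855 = 5 · 17 · 41 · 43.
φ(149855) = 149855 · (1 − 1/5) · (1 − 1/17) · (1 − 1/41) · (1 − 1/43)
       = 149855 · 107520/149855 = 107520.

107520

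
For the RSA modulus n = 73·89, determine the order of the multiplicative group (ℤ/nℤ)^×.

φ(n) = (p − 1)(q − 1) = (73−1)(89−1) = 72·88 = 6336.

6336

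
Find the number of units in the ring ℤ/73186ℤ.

73186 = 2 · 23 · 37 · 43.
φ(73186) = 73186 · (1 − 1/2) · (1 − 1/23) · (1 − 1/37) · (1 − 1/43)
       = 73186 · 33264/73186 = 33264.

33264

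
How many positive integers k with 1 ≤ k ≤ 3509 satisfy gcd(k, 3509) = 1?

3080

Prime factorization: 3509 = 11^2 × 29.
φ(3509) = 3509 · (1 − 1/11) · (1 − 1/29)
       = 3509 · 280/319 = 3080.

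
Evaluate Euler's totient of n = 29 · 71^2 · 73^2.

731424960

φ(779041181) = 779041181 · (1 − 1/29) · (1 − 1/71) · (1 − 1/73)
       = 779041181 · 141120/150307 = 731424960.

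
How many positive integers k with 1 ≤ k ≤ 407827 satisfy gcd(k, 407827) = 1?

First factor: 407827 = 7^3 × 29 × 41.
φ(407827) = 407827 · (1 − 1/7) · (1 − 1/29) · (1 − 1/41)
       = 407827 · 6720/8323 = 329280.

329280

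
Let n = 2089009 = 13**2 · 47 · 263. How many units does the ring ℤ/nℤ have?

φ(2089009) = 2089009 · (1 − 1/13) · (1 − 1/47) · (1 − 1/263)
       = 2089009 · 144624/160693 = 1880112.

1880112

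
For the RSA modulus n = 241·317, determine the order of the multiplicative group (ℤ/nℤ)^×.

φ(76397) = 76397 · (1 − 1/241) · (1 − 1/317)
       = 76397 · 75840/76397 = 75840.

75840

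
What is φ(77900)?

28800

Prime factorization: 77900 = 2^2 × 5^2 × 19 × 41.
φ(2^2) = 2^2 − 2^1 = 4 − 2 = 2.
φ(5^2) = 5^1·(5−1) = 5·4 = 20.
φ(19) = 19 − 1 = 18.
φ(41) = 41 − 1 = 40.
φ(77900) = 2 × 20 × 18 × 40 = 28800.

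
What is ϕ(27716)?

12480

Prime factorization: 27716 = 2^2 * 13^2 * 41.
φ(27716) = 27716 · (1 − 1/2) · (1 − 1/13) · (1 − 1/41)
       = 27716 · 480/1066 = 12480.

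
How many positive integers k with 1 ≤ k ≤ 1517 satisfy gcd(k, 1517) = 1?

1440

1517 = 37 * 41.
φ(37) = 37 − 1 = 36.
φ(41) = 41 − 1 = 40.
Multiply: 36 · 40 = 1440.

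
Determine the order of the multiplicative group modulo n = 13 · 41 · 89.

φ(13) = 13 − 1 = 12.
φ(41) = 41 − 1 = 40.
φ(89) = 89 − 1 = 88.
Multiply: 12 · 40 · 88 = 42240.

42240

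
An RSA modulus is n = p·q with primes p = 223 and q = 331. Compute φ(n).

73260

φ(223) = 223 − 1 = 222.
φ(331) = 331 − 1 = 330.
Since φ is multiplicative, φ(73813) = 222 · 330 = 73260.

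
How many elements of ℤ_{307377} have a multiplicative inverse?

Factor 307377: 307377 = 3^2 · 7^2 · 17 · 41.
φ(3^2) = 3^2 − 3^1 = 9 − 3 = 6.
φ(7^2) = 7^2 − 7^1 = 49 − 7 = 42.
φ(17) = 17 − 1 = 16.
φ(41) = 41 − 1 = 40.
φ(307377) = 6 × 42 × 16 × 40 = 161280.

161280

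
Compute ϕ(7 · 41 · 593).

φ(7) = 7 − 1 = 6.
φ(41) = 41 − 1 = 40.
φ(593) = 593 − 1 = 592.
Multiply: 6 · 40 · 592 = 142080.

142080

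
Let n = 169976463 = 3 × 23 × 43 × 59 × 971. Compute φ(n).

φ(3) = 3 − 1 = 2.
φ(23) = 23 − 1 = 22.
φ(43) = 43 − 1 = 42.
φ(59) = 59 − 1 = 58.
φ(971) = 971 − 1 = 970.
Multiply: 2 · 22 · 42 · 58 · 970 = 103968480.

103968480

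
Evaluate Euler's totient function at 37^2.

1332

φ(37^2) = 37^1·(37−1) = 37·36 = 1332.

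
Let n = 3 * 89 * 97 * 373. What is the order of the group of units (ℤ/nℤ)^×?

6285312

φ(9660327) = 9660327 · (1 − 1/3) · (1 − 1/89) · (1 − 1/97) · (1 − 1/373)
       = 9660327 · 6285312/9660327 = 6285312.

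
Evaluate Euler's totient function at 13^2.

φ(13^2) = 13^2 − 13^1 = 169 − 13 = 156.

156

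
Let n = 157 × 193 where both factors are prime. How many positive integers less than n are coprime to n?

φ(pq) = (p−1)(q−1) = 156 · 192 = 29952.

29952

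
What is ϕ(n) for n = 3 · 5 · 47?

368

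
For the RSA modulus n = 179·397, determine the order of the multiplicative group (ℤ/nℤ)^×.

70488

φ(n) = (p − 1)(q − 1) = (179−1)(397−1) = 178·396 = 70488.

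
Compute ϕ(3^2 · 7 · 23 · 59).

45936

φ(3^2) = 3^2 − 3^1 = 9 − 3 = 6.
φ(7) = 7 − 1 = 6.
φ(23) = 23 − 1 = 22.
φ(59) = 59 − 1 = 58.
Since φ is multiplicative, φ(85491) = 6 · 6 · 22 · 58 = 45936.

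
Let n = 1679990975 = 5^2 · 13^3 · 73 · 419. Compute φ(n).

1220693760

φ(5^2) = 5^2 − 5^1 = 25 − 5 = 20.
φ(13^3) = 13^2·(13−1) = 169·12 = 2028.
φ(73) = 73 − 1 = 72.
φ(419) = 419 − 1 = 418.
Multiply: 20 · 2028 · 72 · 418 = 1220693760.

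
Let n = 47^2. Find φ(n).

φ(2209) = 2209 · (1 − 1/47)
       = 2209 · 46/47 = 2162.

2162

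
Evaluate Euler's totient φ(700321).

700321 = 19 · 29 · 31 · 41.
φ(700321) = 700321 · (1 − 1/19) · (1 − 1/29) · (1 − 1/31) · (1 − 1/41)
       = 700321 · 604800/700321 = 604800.

604800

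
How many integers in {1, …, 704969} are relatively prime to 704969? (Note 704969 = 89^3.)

697048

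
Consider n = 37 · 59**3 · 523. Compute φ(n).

3794067216

φ(37) = 37 − 1 = 36.
φ(59^3) = 59^3 − 59^2 = 205379 − 3481 = 201898.
φ(523) = 523 − 1 = 522.
Multiply: 36 · 201898 · 522 = 3794067216.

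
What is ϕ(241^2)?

57840

φ(241^2) = 241^1·(241−1) = 241·240 = 57840.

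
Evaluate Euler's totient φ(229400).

86400

First factor: 229400 = 2^3 × 5^2 × 31 × 37.
φ(229400) = 229400 · (1 − 1/2) · (1 − 1/5) · (1 − 1/31) · (1 − 1/37)
       = 229400 · 4320/11470 = 86400.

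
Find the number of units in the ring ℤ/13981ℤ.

Factor 13981: 13981 = 11 · 31 · 41.
φ(13981) = 13981 · (1 − 1/11) · (1 − 1/31) · (1 − 1/41)
       = 13981 · 12000/13981 = 12000.

12000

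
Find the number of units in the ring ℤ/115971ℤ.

Factor 115971: 115971 = 3 × 29 × 31 × 43.
φ(3) = 3 − 1 = 2.
φ(29) = 29 − 1 = 28.
φ(31) = 31 − 1 = 30.
φ(43) = 43 − 1 = 42.
Multiply: 2 · 28 · 30 · 42 = 70560.

70560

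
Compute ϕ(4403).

3456

4403 = 7 * 17 * 37.
φ(4403) = 4403 · (1 − 1/7) · (1 − 1/17) · (1 − 1/37)
       = 4403 · 3456/4403 = 3456.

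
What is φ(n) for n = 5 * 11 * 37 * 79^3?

700989120

φ(1003334365) = 1003334365 · (1 − 1/5) · (1 − 1/11) · (1 − 1/37) · (1 − 1/79)
       = 1003334365 · 112320/160765 = 700989120.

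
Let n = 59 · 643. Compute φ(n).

37236

φ(37937) = 37937 · (1 − 1/59) · (1 − 1/643)
       = 37937 · 37236/37937 = 37236.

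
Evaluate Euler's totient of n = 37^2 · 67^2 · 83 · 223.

φ(113745967469) = 113745967469 · (1 − 1/37) · (1 − 1/67) · (1 − 1/83) · (1 − 1/223)
       = 113745967469 · 43252704/45883811 = 107223453216.

107223453216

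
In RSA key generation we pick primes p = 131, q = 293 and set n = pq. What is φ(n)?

37960

φ(38383) = 38383 · (1 − 1/131) · (1 − 1/293)
       = 38383 · 37960/38383 = 37960.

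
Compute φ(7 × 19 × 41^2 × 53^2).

488142720

φ(7) = 7 − 1 = 6.
φ(19) = 19 − 1 = 18.
φ(41^2) = 41^1·(41−1) = 41·40 = 1640.
φ(53^2) = 53^1·(53−1) = 53·52 = 2756.
Since φ is multiplicative, φ(628016557) = 6 · 18 · 1640 · 2756 = 488142720.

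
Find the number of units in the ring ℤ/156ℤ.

48

Prime factorization: 156 = 2^2 · 3 · 13.
φ(2^2) = 2^1·(2−1) = 2·1 = 2.
φ(3) = 3 − 1 = 2.
φ(13) = 13 − 1 = 12.
Multiply: 2 · 2 · 12 = 48.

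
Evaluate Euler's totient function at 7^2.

φ(49) = 49 · (1 − 1/7)
       = 49 · 6/7 = 42.

42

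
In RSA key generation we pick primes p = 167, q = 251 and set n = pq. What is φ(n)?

41500

φ(167) = 167 − 1 = 166.
φ(251) = 251 − 1 = 250.
Since φ is multiplicative, φ(41917) = 166 · 250 = 41500.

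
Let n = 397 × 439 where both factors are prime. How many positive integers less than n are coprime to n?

For distinct primes, φ(pq) = (p−1)(q−1) = 396 × 438 = 173448.

173448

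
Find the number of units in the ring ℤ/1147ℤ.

1147 = 31 · 37.
φ(31) = 31 − 1 = 30.
φ(37) = 37 − 1 = 36.
Multiply: 30 · 36 = 1080.

1080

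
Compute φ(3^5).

φ(3^5) = 3^4·(3−1) = 81·2 = 162.

162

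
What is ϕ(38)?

First factor: 38 = 2 × 19.
φ(38) = 38 · (1 − 1/2) · (1 − 1/19)
       = 38 · 18/38 = 18.

18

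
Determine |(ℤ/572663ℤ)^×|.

423360

Factor 572663: 572663 = 7^2 · 13 · 29 · 31.
φ(7^2) = 7^2 − 7^1 = 49 − 7 = 42.
φ(13) = 13 − 1 = 12.
φ(29) = 29 − 1 = 28.
φ(31) = 31 − 1 = 30.
Multiply: 42 · 12 · 28 · 30 = 423360.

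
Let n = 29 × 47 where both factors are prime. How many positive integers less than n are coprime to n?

φ(pq) = (p−1)(q−1) = 28 · 46 = 1288.

1288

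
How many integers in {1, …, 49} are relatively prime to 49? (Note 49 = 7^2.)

42

φ(7^2) = 7^2 − 7^1 = 49 − 7 = 42.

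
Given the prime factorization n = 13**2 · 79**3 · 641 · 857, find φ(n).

41603236945920

φ(13^2) = 13^1·(13−1) = 13·12 = 156.
φ(79^3) = 79^3 − 79^2 = 493039 − 6241 = 486798.
φ(641) = 641 − 1 = 640.
φ(857) = 857 − 1 = 856.
Multiply: 156 · 486798 · 640 · 856 = 41603236945920.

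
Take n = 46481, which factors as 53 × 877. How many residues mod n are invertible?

45552

φ(46481) = 46481 · (1 − 1/53) · (1 − 1/877)
       = 46481 · 45552/46481 = 45552.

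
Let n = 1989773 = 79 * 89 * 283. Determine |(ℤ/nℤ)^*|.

1935648

φ(1989773) = 1989773 · (1 − 1/79) · (1 − 1/89) · (1 − 1/283)
       = 1989773 · 1935648/1989773 = 1935648.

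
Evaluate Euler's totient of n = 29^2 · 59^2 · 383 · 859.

910723797984

φ(963145626437) = 963145626437 · (1 − 1/29) · (1 − 1/59) · (1 − 1/383) · (1 − 1/859)
       = 963145626437 · 532275744/562913867 = 910723797984.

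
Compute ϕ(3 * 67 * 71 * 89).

813120

φ(3) = 3 − 1 = 2.
φ(67) = 67 − 1 = 66.
φ(71) = 71 − 1 = 70.
φ(89) = 89 − 1 = 88.
Since φ is multiplicative, φ(1270119) = 2 · 66 · 70 · 88 = 813120.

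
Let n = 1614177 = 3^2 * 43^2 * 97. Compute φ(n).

1040256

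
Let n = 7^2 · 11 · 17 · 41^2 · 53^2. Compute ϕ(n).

30373324800

φ(7^2) = 7^2 − 7^1 = 49 − 7 = 42.
φ(11) = 11 − 1 = 10.
φ(17) = 17 − 1 = 16.
φ(41^2) = 41^1·(41−1) = 41·40 = 1640.
φ(53^2) = 53^1·(53−1) = 53·52 = 2756.
φ(43267035427) = 42 × 10 × 16 × 1640 × 2756 = 30373324800.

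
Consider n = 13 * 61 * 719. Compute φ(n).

516960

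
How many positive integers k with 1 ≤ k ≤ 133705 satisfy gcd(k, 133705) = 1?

84480

Prime factorization: 133705 = 5 × 11^2 × 13 × 17.
φ(133705) = 133705 · (1 − 1/5) · (1 − 1/11) · (1 − 1/13) · (1 − 1/17)
       = 133705 · 7680/12155 = 84480.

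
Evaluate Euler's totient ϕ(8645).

5184

Prime factorization: 8645 = 5 * 7 * 13 * 19.
φ(5) = 5 − 1 = 4.
φ(7) = 7 − 1 = 6.
φ(13) = 13 − 1 = 12.
φ(19) = 19 − 1 = 18.
φ(8645) = 4 × 6 × 12 × 18 = 5184.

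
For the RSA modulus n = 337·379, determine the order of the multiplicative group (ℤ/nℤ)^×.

127008

φ(127723) = 127723 · (1 − 1/337) · (1 − 1/379)
       = 127723 · 127008/127723 = 127008.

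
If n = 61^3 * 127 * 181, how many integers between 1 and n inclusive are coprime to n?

5063536800

φ(61^3) = 61^2·(61−1) = 3721·60 = 223260.
φ(127) = 127 − 1 = 126.
φ(181) = 181 − 1 = 180.
Multiply: 223260 · 126 · 180 = 5063536800.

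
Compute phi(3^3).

18

φ(27) = 27 · (1 − 1/3)
       = 27 · 2/3 = 18.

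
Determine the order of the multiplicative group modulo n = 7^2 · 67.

2772

φ(7^2) = 7^2 − 7^1 = 49 − 7 = 42.
φ(67) = 67 − 1 = 66.
φ(3283) = 42 × 66 = 2772.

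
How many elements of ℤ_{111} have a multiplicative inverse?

72

Prime factorization: 111 = 3 * 37.
φ(3) = 3 − 1 = 2.
φ(37) = 37 − 1 = 36.
Since φ is multiplicative, φ(111) = 2 · 36 = 72.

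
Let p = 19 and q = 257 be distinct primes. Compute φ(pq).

φ(4883) = 4883 · (1 − 1/19) · (1 − 1/257)
       = 4883 · 4608/4883 = 4608.

4608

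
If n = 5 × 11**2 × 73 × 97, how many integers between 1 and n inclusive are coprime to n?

φ(4284005) = 4284005 · (1 − 1/5) · (1 − 1/11) · (1 − 1/73) · (1 − 1/97)
       = 4284005 · 276480/389455 = 3041280.

3041280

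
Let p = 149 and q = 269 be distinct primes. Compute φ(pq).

39664

For distinct primes, φ(pq) = (p−1)(q−1) = 148 × 268 = 39664.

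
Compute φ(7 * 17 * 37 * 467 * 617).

992065536

φ(7) = 7 − 1 = 6.
φ(17) = 17 − 1 = 16.
φ(37) = 37 − 1 = 36.
φ(467) = 467 − 1 = 466.
φ(617) = 617 − 1 = 616.
φ(1268676017) = 6 × 16 × 36 × 466 × 616 = 992065536.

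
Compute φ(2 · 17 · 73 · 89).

101376

φ(220898) = 220898 · (1 − 1/2) · (1 − 1/17) · (1 − 1/73) · (1 − 1/89)
       = 220898 · 101376/220898 = 101376.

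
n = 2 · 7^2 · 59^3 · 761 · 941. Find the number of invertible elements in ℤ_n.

6057909110400

φ(14413066513342) = 14413066513342 · (1 − 1/2) · (1 − 1/7) · (1 − 1/59) · (1 − 1/761) · (1 − 1/941)
       = 14413066513342 · 248611200/591499426 = 6057909110400.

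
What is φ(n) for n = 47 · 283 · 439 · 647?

3670401456

φ(47) = 47 − 1 = 46.
φ(283) = 283 − 1 = 282.
φ(439) = 439 − 1 = 438.
φ(647) = 647 − 1 = 646.
φ(3777922933) = 46 × 282 × 438 × 646 = 3670401456.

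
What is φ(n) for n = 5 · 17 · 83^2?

435584

φ(585565) = 585565 · (1 − 1/5) · (1 − 1/17) · (1 − 1/83)
       = 585565 · 5248/7055 = 435584.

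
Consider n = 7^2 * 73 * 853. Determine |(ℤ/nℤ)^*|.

2576448

φ(7^2) = 7^1·(7−1) = 7·6 = 42.
φ(73) = 73 − 1 = 72.
φ(853) = 853 − 1 = 852.
φ(3051181) = 42 × 72 × 852 = 2576448.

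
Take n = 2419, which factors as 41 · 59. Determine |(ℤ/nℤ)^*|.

2320

φ(2419) = 2419 · (1 − 1/41) · (1 − 1/59)
       = 2419 · 2320/2419 = 2320.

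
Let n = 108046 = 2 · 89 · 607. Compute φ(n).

53328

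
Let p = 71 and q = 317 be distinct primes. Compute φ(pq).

22120

For distinct primes, φ(pq) = (p−1)(q−1) = 70 × 316 = 22120.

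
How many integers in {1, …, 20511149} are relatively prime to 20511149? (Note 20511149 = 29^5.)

φ(20511149) = 20511149 · (1 − 1/29)
       = 20511149 · 28/29 = 19803868.

19803868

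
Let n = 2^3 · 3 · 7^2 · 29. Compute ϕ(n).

9408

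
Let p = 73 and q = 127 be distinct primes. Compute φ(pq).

9072

φ(n) = (p − 1)(q − 1) = (73−1)(127−1) = 72·126 = 9072.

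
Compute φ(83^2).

φ(6889) = 6889 · (1 − 1/83)
       = 6889 · 82/83 = 6806.

6806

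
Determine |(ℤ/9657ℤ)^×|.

6048

9657 = 3^2 × 29 × 37.
φ(3^2) = 3^1·(3−1) = 3·2 = 6.
φ(29) = 29 − 1 = 28.
φ(37) = 37 − 1 = 36.
Since φ is multiplicative, φ(9657) = 6 · 28 · 36 = 6048.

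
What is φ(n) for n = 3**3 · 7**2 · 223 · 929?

155748096

φ(3^3) = 3^2·(3−1) = 9·2 = 18.
φ(7^2) = 7^1·(7−1) = 7·6 = 42.
φ(223) = 223 − 1 = 222.
φ(929) = 929 − 1 = 928.
φ(274081941) = 18 × 42 × 222 × 928 = 155748096.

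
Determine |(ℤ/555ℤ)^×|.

288

555 = 3 × 5 × 37.
φ(555) = 555 · (1 − 1/3) · (1 − 1/5) · (1 − 1/37)
       = 555 · 288/555 = 288.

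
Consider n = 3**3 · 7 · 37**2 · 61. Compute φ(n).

φ(3^3) = 3^2·(3−1) = 9·2 = 18.
φ(7) = 7 − 1 = 6.
φ(37^2) = 37^1·(37−1) = 37·36 = 1332.
φ(61) = 61 − 1 = 60.
Since φ is multiplicative, φ(15783201) = 18 · 6 · 1332 · 60 = 8631360.

8631360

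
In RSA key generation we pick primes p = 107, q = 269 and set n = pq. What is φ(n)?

28408

φ(n) = (p − 1)(q − 1) = (107−1)(269−1) = 106·268 = 28408.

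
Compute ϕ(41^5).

φ(115856201) = 115856201 · (1 − 1/41)
       = 115856201 · 40/41 = 113030440.

113030440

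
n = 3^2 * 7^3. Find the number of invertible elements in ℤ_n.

1764

φ(3^2) = 3^2 − 3^1 = 9 − 3 = 6.
φ(7^3) = 7^3 − 7^2 = 343 − 49 = 294.
Multiply: 6 · 294 = 1764.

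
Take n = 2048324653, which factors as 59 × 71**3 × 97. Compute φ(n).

1964780160

φ(2048324653) = 2048324653 · (1 − 1/59) · (1 − 1/71) · (1 − 1/97)
       = 2048324653 · 389760/406333 = 1964780160.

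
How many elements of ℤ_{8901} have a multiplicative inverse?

5544

8901 = 3^2 * 23 * 43.
φ(3^2) = 3^1·(3−1) = 3·2 = 6.
φ(23) = 23 − 1 = 22.
φ(43) = 43 − 1 = 42.
Multiply: 6 · 22 · 42 = 5544.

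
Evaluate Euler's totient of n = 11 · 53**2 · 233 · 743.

4744288640

φ(5349203981) = 5349203981 · (1 − 1/11) · (1 − 1/53) · (1 − 1/233) · (1 − 1/743)
       = 5349203981 · 89514880/100928377 = 4744288640.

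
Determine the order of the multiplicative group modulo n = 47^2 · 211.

φ(466099) = 466099 · (1 − 1/47) · (1 − 1/211)
       = 466099 · 9660/9917 = 454020.

454020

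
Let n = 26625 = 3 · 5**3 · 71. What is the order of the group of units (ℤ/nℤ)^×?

φ(3) = 3 − 1 = 2.
φ(5^3) = 5^2·(5−1) = 25·4 = 100.
φ(71) = 71 − 1 = 70.
Since φ is multiplicative, φ(26625) = 2 · 100 · 70 = 14000.

14000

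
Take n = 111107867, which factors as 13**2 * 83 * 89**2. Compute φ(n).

φ(13^2) = 13^1·(13−1) = 13·12 = 156.
φ(83) = 83 − 1 = 82.
φ(89^2) = 89^1·(89−1) = 89·88 = 7832.
Since φ is multiplicative, φ(111107867) = 156 · 82 · 7832 = 100186944.

100186944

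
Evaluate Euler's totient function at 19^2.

342

φ(361) = 361 · (1 − 1/19)
       = 361 · 18/19 = 342.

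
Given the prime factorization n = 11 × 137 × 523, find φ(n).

φ(11) = 11 − 1 = 10.
φ(137) = 137 − 1 = 136.
φ(523) = 523 − 1 = 522.
Multiply: 10 · 136 · 522 = 709920.

709920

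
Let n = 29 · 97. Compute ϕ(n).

2688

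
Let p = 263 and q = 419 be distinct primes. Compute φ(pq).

109516

φ(n) = (p − 1)(q − 1) = (263−1)(419−1) = 262·418 = 109516.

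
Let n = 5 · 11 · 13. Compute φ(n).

φ(715) = 715 · (1 − 1/5) · (1 − 1/11) · (1 − 1/13)
       = 715 · 480/715 = 480.

480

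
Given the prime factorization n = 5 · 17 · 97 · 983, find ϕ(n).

φ(5) = 5 − 1 = 4.
φ(17) = 17 − 1 = 16.
φ(97) = 97 − 1 = 96.
φ(983) = 983 − 1 = 982.
Multiply: 4 · 16 · 96 · 982 = 6033408.

6033408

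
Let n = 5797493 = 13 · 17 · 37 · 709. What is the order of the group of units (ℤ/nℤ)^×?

4893696

φ(5797493) = 5797493 · (1 − 1/13) · (1 − 1/17) · (1 − 1/37) · (1 − 1/709)
       = 5797493 · 4893696/5797493 = 4893696.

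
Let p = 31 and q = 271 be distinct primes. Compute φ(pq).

8100

φ(8401) = 8401 · (1 − 1/31) · (1 − 1/271)
       = 8401 · 8100/8401 = 8100.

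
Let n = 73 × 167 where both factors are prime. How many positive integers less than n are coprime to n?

11952

For distinct primes, φ(pq) = (p−1)(q−1) = 72 × 166 = 11952.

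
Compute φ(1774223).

Prime factorization: 1774223 = 11**3 · 31 · 43.
φ(11^3) = 11^2·(11−1) = 121·10 = 1210.
φ(31) = 31 − 1 = 30.
φ(43) = 43 − 1 = 42.
Multiply: 1210 · 30 · 42 = 1524600.

1524600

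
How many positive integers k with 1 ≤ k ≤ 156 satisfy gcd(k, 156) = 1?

48

First factor: 156 = 2^2 * 3 * 13.
φ(2^2) = 2^1·(2−1) = 2·1 = 2.
φ(3) = 3 − 1 = 2.
φ(13) = 13 − 1 = 12.
Multiply: 2 · 2 · 12 = 48.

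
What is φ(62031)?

36960

Prime factorization: 62031 = 3 · 23 · 29 · 31.
φ(62031) = 62031 · (1 − 1/3) · (1 − 1/23) · (1 − 1/29) · (1 − 1/31)
       = 62031 · 36960/62031 = 36960.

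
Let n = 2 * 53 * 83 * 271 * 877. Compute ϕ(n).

1008521280

φ(2) = 2 − 1 = 1.
φ(53) = 53 − 1 = 52.
φ(83) = 83 − 1 = 82.
φ(271) = 271 − 1 = 270.
φ(877) = 877 − 1 = 876.
Multiply: 1 · 52 · 82 · 270 · 876 = 1008521280.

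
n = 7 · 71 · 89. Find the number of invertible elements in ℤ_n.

φ(7) = 7 − 1 = 6.
φ(71) = 71 − 1 = 70.
φ(89) = 89 − 1 = 88.
φ(44233) = 6 × 70 × 88 = 36960.

36960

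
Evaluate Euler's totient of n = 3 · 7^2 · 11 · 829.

695520

φ(1340493) = 1340493 · (1 − 1/3) · (1 − 1/7) · (1 − 1/11) · (1 − 1/829)
       = 1340493 · 99360/191499 = 695520.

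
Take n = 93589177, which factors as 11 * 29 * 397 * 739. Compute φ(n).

φ(93589177) = 93589177 · (1 − 1/11) · (1 − 1/29) · (1 − 1/397) · (1 − 1/739)
       = 93589177 · 81829440/93589177 = 81829440.

81829440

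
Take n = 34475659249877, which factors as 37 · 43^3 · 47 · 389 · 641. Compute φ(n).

31934361231360

φ(37) = 37 − 1 = 36.
φ(43^3) = 43^3 − 43^2 = 79507 − 1849 = 77658.
φ(47) = 47 − 1 = 46.
φ(389) = 389 − 1 = 388.
φ(641) = 641 − 1 = 640.
φ(34475659249877) = 36 × 77658 × 46 × 388 × 640 = 31934361231360.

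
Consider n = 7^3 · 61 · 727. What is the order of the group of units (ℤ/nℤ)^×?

12806640

φ(7^3) = 7^2·(7−1) = 49·6 = 294.
φ(61) = 61 − 1 = 60.
φ(727) = 727 − 1 = 726.
φ(15211021) = 294 × 60 × 726 = 12806640.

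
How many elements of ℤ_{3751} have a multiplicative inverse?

3300

Prime factorization: 3751 = 11^2 · 31.
φ(3751) = 3751 · (1 − 1/11) · (1 − 1/31)
       = 3751 · 300/341 = 3300.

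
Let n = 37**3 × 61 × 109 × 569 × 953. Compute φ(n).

φ(182627709465829) = 182627709465829 · (1 − 1/37) · (1 − 1/61) · (1 − 1/109) · (1 − 1/569) · (1 − 1/953)
       = 182627709465829 · 126142894080/133402271341 = 172689621995520.

172689621995520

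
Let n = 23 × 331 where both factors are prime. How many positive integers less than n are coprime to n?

7260

For distinct primes, φ(pq) = (p−1)(q−1) = 22 × 330 = 7260.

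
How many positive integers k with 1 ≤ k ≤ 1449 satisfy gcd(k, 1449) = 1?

792

Factor 1449: 1449 = 3^2 × 7 × 23.
φ(1449) = 1449 · (1 − 1/3) · (1 − 1/7) · (1 − 1/23)
       = 1449 · 264/483 = 792.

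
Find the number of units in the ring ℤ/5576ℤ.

2560

First factor: 5576 = 2^3 · 17 · 41.
φ(5576) = 5576 · (1 − 1/2) · (1 − 1/17) · (1 − 1/41)
       = 5576 · 640/1394 = 2560.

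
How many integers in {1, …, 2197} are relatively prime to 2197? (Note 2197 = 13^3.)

2028

φ(2197) = 2197 · (1 − 1/13)
       = 2197 · 12/13 = 2028.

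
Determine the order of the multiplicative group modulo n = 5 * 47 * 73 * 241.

φ(4134355) = 4134355 · (1 − 1/5) · (1 − 1/47) · (1 − 1/73) · (1 − 1/241)
       = 4134355 · 3179520/4134355 = 3179520.

3179520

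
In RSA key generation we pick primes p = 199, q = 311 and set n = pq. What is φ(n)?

61380

φ(pq) = (p−1)(q−1) = 198 · 310 = 61380.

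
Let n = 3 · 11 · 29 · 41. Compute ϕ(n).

φ(3) = 3 − 1 = 2.
φ(11) = 11 − 1 = 10.
φ(29) = 29 − 1 = 28.
φ(41) = 41 − 1 = 40.
Since φ is multiplicative, φ(39237) = 2 · 10 · 28 · 40 = 22400.

22400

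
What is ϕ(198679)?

Factor 198679: 198679 = 13 · 17 · 29 · 31.
φ(13) = 13 − 1 = 12.
φ(17) = 17 − 1 = 16.
φ(29) = 29 − 1 = 28.
φ(31) = 31 − 1 = 30.
φ(198679) = 12 × 16 × 28 × 30 = 161280.

161280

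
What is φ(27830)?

9680

Factor 27830: 27830 = 2 * 5 * 11^2 * 23.
φ(27830) = 27830 · (1 − 1/2) · (1 − 1/5) · (1 − 1/11) · (1 − 1/23)
       = 27830 · 880/2530 = 9680.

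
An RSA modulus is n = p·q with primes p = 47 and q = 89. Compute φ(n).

φ(pq) = (p−1)(q−1) = 46 · 88 = 4048.

4048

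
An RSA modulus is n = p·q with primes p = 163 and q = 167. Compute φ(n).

φ(pq) = (p−1)(q−1) = 162 · 166 = 26892.

26892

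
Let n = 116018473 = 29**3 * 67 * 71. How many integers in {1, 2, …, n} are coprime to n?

108791760

φ(29^3) = 29^2·(29−1) = 841·28 = 23548.
φ(67) = 67 − 1 = 66.
φ(71) = 71 − 1 = 70.
Multiply: 23548 · 66 · 70 = 108791760.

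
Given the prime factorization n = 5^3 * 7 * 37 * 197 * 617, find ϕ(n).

2607897600

φ(5^3) = 5^3 − 5^2 = 125 − 25 = 100.
φ(7) = 7 − 1 = 6.
φ(37) = 37 − 1 = 36.
φ(197) = 197 − 1 = 196.
φ(617) = 617 − 1 = 616.
φ(3935148875) = 100 × 6 × 36 × 196 × 616 = 2607897600.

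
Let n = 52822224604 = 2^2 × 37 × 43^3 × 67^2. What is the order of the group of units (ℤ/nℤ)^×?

φ(52822224604) = 52822224604 · (1 − 1/2) · (1 − 1/37) · (1 − 1/43) · (1 − 1/67)
       = 52822224604 · 99792/213194 = 24725064672.

24725064672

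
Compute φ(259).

216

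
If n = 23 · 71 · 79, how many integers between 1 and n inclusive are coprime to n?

φ(129007) = 129007 · (1 − 1/23) · (1 − 1/71) · (1 − 1/79)
       = 129007 · 120120/129007 = 120120.

120120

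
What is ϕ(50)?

50 = 2 · 5^2.
φ(2) = 2 − 1 = 1.
φ(5^2) = 5^2 − 5^1 = 25 − 5 = 20.
φ(50) = 1 × 20 = 20.

20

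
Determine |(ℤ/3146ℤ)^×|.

1320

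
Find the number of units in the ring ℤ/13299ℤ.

7200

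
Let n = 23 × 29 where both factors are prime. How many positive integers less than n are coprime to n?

616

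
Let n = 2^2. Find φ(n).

φ(2^2) = 2^2 − 2^1 = 4 − 2 = 2.

2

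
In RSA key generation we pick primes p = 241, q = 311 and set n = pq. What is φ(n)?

φ(n) = (p − 1)(q − 1) = (241−1)(311−1) = 240·310 = 74400.

74400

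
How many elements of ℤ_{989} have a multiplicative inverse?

First factor: 989 = 23 * 43.
φ(23) = 23 − 1 = 22.
φ(43) = 43 − 1 = 42.
Since φ is multiplicative, φ(989) = 22 · 42 = 924.

924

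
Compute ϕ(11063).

11063 = 13 × 23 × 37.
φ(13) = 13 − 1 = 12.
φ(23) = 23 − 1 = 22.
φ(37) = 37 − 1 = 36.
Multiply: 12 · 22 · 36 = 9504.

9504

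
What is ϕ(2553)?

2553 = 3 · 23 · 37.
φ(2553) = 2553 · (1 − 1/3) · (1 − 1/23) · (1 − 1/37)
       = 2553 · 1584/2553 = 1584.

1584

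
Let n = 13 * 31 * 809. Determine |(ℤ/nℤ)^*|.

290880

φ(13) = 13 − 1 = 12.
φ(31) = 31 − 1 = 30.
φ(809) = 809 − 1 = 808.
Multiply: 12 · 30 · 808 = 290880.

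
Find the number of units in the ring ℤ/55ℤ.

Factor 55: 55 = 5 · 11.
φ(5) = 5 − 1 = 4.
φ(11) = 11 − 1 = 10.
Since φ is multiplicative, φ(55) = 4 · 10 = 40.

40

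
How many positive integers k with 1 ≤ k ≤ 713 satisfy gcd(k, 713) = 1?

713 = 23 * 31.
φ(713) = 713 · (1 − 1/23) · (1 − 1/31)
       = 713 · 660/713 = 660.

660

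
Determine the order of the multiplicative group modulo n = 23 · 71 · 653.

φ(1066349) = 1066349 · (1 − 1/23) · (1 − 1/71) · (1 − 1/653)
       = 1066349 · 1004080/1066349 = 1004080.

1004080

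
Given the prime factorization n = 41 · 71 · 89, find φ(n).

246400

φ(41) = 41 − 1 = 40.
φ(71) = 71 − 1 = 70.
φ(89) = 89 − 1 = 88.
Since φ is multiplicative, φ(259079) = 40 · 70 · 88 = 246400.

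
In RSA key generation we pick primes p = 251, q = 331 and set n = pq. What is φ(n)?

For distinct primes, φ(pq) = (p−1)(q−1) = 250 × 330 = 82500.

82500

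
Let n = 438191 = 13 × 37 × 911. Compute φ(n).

393120

φ(13) = 13 − 1 = 12.
φ(37) = 37 − 1 = 36.
φ(911) = 911 − 1 = 910.
Multiply: 12 · 36 · 910 = 393120.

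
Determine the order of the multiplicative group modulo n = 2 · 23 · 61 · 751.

990000

φ(2107306) = 2107306 · (1 − 1/2) · (1 − 1/23) · (1 − 1/61) · (1 − 1/751)
       = 2107306 · 990000/2107306 = 990000.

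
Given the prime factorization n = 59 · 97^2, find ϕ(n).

540096

φ(59) = 59 − 1 = 58.
φ(97^2) = 97^1·(97−1) = 97·96 = 9312.
Since φ is multiplicative, φ(555131) = 58 · 9312 = 540096.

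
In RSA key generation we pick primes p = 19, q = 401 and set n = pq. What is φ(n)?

7200

φ(n) = (p − 1)(q − 1) = (19−1)(401−1) = 18·400 = 7200.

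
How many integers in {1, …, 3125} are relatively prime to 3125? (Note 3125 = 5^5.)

φ(3125) = 3125 · (1 − 1/5)
       = 3125 · 4/5 = 2500.

2500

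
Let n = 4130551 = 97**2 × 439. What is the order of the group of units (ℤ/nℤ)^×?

φ(97^2) = 97^2 − 97^1 = 9409 − 97 = 9312.
φ(439) = 439 − 1 = 438.
Multiply: 9312 · 438 = 4078656.

4078656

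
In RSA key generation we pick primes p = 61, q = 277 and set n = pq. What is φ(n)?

φ(n) = (p − 1)(q − 1) = (61−1)(277−1) = 60·276 = 16560.

16560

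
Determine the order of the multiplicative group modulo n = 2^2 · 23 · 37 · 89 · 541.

φ(163899196) = 163899196 · (1 − 1/2) · (1 − 1/23) · (1 − 1/37) · (1 − 1/89) · (1 − 1/541)
       = 163899196 · 37635840/81949598 = 75271680.

75271680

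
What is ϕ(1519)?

Prime factorization: 1519 = 7^2 · 31.
φ(1519) = 1519 · (1 − 1/7) · (1 − 1/31)
       = 1519 · 180/217 = 1260.

1260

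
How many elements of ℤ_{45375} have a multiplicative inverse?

22000

Prime factorization: 45375 = 3 · 5^3 · 11^2.
φ(3) = 3 − 1 = 2.
φ(5^3) = 5^3 − 5^2 = 125 − 25 = 100.
φ(11^2) = 11^2 − 11^1 = 121 − 11 = 110.
Since φ is multiplicative, φ(45375) = 2 · 100 · 110 = 22000.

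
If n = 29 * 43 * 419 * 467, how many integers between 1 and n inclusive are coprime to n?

φ(29) = 29 − 1 = 28.
φ(43) = 43 − 1 = 42.
φ(419) = 419 − 1 = 418.
φ(467) = 467 − 1 = 466.
Since φ is multiplicative, φ(244004231) = 28 · 42 · 418 · 466 = 229070688.

229070688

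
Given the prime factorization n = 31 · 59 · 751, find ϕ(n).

1305000

φ(31) = 31 − 1 = 30.
φ(59) = 59 − 1 = 58.
φ(751) = 751 − 1 = 750.
φ(1373579) = 30 × 58 × 750 = 1305000.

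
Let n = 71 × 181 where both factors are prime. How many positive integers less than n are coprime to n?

12600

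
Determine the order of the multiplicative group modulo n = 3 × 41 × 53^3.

φ(18311871) = 18311871 · (1 − 1/3) · (1 − 1/41) · (1 − 1/53)
       = 18311871 · 4160/6519 = 11685440.

11685440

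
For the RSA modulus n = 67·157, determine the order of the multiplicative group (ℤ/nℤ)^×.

10296

φ(10519) = 10519 · (1 − 1/67) · (1 − 1/157)
       = 10519 · 10296/10519 = 10296.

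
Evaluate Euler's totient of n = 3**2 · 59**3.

1211388

φ(3^2) = 3^1·(3−1) = 3·2 = 6.
φ(59^3) = 59^3 − 59^2 = 205379 − 3481 = 201898.
φ(1848411) = 6 × 201898 = 1211388.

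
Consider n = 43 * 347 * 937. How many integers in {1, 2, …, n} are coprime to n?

φ(43) = 43 − 1 = 42.
φ(347) = 347 − 1 = 346.
φ(937) = 937 − 1 = 936.
Since φ is multiplicative, φ(13980977) = 42 · 346 · 936 = 13601952.

13601952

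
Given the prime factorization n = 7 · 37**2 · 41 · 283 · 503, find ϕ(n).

φ(7) = 7 − 1 = 6.
φ(37^2) = 37^2 − 37^1 = 1369 − 37 = 1332.
φ(41) = 41 − 1 = 40.
φ(283) = 283 − 1 = 282.
φ(503) = 503 − 1 = 502.
φ(55929349147) = 6 × 1332 × 40 × 282 × 502 = 45255179520.

45255179520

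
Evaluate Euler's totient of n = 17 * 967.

φ(17) = 17 − 1 = 16.
φ(967) = 967 − 1 = 966.
Since φ is multiplicative, φ(16439) = 16 · 966 = 15456.

15456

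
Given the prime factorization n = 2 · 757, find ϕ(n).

756

φ(2) = 2 − 1 = 1.
φ(757) = 757 − 1 = 756.
Multiply: 1 · 756 = 756.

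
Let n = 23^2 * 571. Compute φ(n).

288420

φ(302059) = 302059 · (1 − 1/23) · (1 − 1/571)
       = 302059 · 12540/13133 = 288420.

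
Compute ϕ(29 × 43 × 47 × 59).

φ(3457931) = 3457931 · (1 − 1/29) · (1 − 1/43) · (1 − 1/47) · (1 − 1/59)
       = 3457931 · 3137568/3457931 = 3137568.

3137568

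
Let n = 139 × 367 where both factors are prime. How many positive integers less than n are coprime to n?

φ(n) = (p − 1)(q − 1) = (139−1)(367−1) = 138·366 = 50508.

50508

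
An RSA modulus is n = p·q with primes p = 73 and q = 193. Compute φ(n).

13824

φ(73) = 73 − 1 = 72.
φ(193) = 193 − 1 = 192.
Since φ is multiplicative, φ(14089) = 72 · 192 = 13824.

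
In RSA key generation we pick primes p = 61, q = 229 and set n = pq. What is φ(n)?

φ(13969) = 13969 · (1 − 1/61) · (1 − 1/229)
       = 13969 · 13680/13969 = 13680.

13680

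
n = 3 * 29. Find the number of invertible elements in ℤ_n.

φ(87) = 87 · (1 − 1/3) · (1 − 1/29)
       = 87 · 56/87 = 56.

56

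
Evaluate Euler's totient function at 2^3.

4

φ(8) = 8 · (1 − 1/2)
       = 8 · 1/2 = 4.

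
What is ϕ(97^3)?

903264

φ(912673) = 912673 · (1 − 1/97)
       = 912673 · 96/97 = 903264.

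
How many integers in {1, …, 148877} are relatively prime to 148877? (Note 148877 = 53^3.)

146068

φ(148877) = 148877 · (1 − 1/53)
       = 148877 · 52/53 = 146068.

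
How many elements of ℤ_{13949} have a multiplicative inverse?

13949 = 13 * 29 * 37.
φ(13949) = 13949 · (1 − 1/13) · (1 − 1/29) · (1 − 1/37)
       = 13949 · 12096/13949 = 12096.

12096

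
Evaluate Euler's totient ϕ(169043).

129600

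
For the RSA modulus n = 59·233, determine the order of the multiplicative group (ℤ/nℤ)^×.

φ(pq) = (p−1)(q−1) = 58 · 232 = 13456.

13456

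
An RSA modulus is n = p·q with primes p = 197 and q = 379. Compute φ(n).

74088

φ(197) = 197 − 1 = 196.
φ(379) = 379 − 1 = 378.
Since φ is multiplicative, φ(74663) = 196 · 378 = 74088.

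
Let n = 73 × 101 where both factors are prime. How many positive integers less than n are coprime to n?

7200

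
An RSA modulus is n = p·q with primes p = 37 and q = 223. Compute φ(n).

7992

For distinct primes, φ(pq) = (p−1)(q−1) = 36 × 222 = 7992.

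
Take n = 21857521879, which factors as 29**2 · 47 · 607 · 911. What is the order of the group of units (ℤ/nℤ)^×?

20598133920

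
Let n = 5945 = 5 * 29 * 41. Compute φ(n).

φ(5) = 5 − 1 = 4.
φ(29) = 29 − 1 = 28.
φ(41) = 41 − 1 = 40.
Multiply: 4 · 28 · 40 = 4480.

4480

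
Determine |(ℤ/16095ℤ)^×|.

16095 = 3 * 5 * 29 * 37.
φ(16095) = 16095 · (1 − 1/3) · (1 − 1/5) · (1 − 1/29) · (1 − 1/37)
       = 16095 · 8064/16095 = 8064.

8064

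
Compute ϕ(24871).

24871 = 7 · 11 · 17 · 19.
φ(24871) = 24871 · (1 − 1/7) · (1 − 1/11) · (1 − 1/17) · (1 − 1/19)
       = 24871 · 17280/24871 = 17280.

17280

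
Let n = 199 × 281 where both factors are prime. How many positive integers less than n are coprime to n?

55440

φ(pq) = (p−1)(q−1) = 198 · 280 = 55440.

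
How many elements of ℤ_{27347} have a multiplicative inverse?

24640

27347 = 23 · 29 · 41.
φ(27347) = 27347 · (1 − 1/23) · (1 − 1/29) · (1 − 1/41)
       = 27347 · 24640/27347 = 24640.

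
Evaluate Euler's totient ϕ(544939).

465696

Prime factorization: 544939 = 19 * 23 * 29 * 43.
φ(544939) = 544939 · (1 − 1/19) · (1 − 1/23) · (1 − 1/29) · (1 − 1/43)
       = 544939 · 465696/544939 = 465696.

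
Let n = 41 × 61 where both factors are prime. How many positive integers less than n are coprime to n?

2400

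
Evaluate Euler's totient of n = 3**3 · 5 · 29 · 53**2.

φ(3^3) = 3^2·(3−1) = 9·2 = 18.
φ(5) = 5 − 1 = 4.
φ(29) = 29 − 1 = 28.
φ(53^2) = 53^2 − 53^1 = 2809 − 53 = 2756.
Multiply: 18 · 4 · 28 · 2756 = 5556096.

5556096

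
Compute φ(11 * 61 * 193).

115200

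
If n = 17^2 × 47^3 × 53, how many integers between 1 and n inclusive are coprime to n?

1437228416

φ(1590256891) = 1590256891 · (1 − 1/17) · (1 − 1/47) · (1 − 1/53)
       = 1590256891 · 38272/42347 = 1437228416.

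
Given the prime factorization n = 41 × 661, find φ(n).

26400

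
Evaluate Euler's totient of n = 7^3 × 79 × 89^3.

φ(19102544993) = 19102544993 · (1 − 1/7) · (1 − 1/79) · (1 − 1/89)
       = 19102544993 · 41184/49217 = 15984704736.

15984704736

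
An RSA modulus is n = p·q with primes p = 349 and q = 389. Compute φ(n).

φ(n) = (p − 1)(q − 1) = (349−1)(389−1) = 348·388 = 135024.

135024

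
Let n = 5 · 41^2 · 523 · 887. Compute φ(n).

3033947520

φ(3899087905) = 3899087905 · (1 − 1/5) · (1 − 1/41) · (1 − 1/523) · (1 − 1/887)
       = 3899087905 · 73998720/95099705 = 3033947520.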